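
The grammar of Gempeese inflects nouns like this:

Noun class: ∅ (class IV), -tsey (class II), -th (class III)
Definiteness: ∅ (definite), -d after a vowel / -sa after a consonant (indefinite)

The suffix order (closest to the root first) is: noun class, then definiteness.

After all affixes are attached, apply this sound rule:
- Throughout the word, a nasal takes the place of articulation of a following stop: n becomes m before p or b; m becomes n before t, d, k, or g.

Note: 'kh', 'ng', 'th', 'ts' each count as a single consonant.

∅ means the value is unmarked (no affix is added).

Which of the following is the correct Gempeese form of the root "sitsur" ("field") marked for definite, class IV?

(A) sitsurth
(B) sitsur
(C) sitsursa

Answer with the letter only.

B

noun class = class IV: zero marking, form stays sitsur.
definiteness = definite: zero marking, form stays sitsur.
Nasal assimilation: no change.
So the correct form is sitsur, option (B).
(C) sitsursa is wrong: it uses indefinite instead of definite for definiteness.
(A) sitsurth is wrong: it uses class III instead of class IV for noun class.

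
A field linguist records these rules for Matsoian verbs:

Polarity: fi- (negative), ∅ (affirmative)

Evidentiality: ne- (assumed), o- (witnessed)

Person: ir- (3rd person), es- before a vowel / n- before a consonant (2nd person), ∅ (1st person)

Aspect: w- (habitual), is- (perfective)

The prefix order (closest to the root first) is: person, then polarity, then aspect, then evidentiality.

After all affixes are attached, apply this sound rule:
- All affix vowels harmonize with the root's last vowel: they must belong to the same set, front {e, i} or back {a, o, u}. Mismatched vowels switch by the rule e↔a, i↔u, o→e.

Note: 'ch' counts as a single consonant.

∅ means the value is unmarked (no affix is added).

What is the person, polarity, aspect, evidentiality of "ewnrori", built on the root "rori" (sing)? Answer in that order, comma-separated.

Segment: o-w-n-rori.
person: es/n- → 2nd person.
polarity: ∅ → affirmative.
aspect: w- → habitual.
evidentiality: o- → witnessed.

2nd person, affirmative, habitual, witnessed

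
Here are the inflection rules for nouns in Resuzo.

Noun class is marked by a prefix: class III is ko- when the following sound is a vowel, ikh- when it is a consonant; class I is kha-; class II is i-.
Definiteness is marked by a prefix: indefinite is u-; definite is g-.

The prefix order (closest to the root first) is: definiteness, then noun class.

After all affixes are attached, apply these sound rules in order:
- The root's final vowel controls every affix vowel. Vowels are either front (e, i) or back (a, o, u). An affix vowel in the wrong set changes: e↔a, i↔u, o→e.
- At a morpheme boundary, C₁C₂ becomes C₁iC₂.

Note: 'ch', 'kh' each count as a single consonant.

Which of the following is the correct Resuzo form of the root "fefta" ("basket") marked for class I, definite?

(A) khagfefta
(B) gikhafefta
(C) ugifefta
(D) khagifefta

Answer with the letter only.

Attach definiteness definite g- → gfefta.
Attach noun class class I kha- → khagfefta.
Vowel harmony: no change.
Apply epenthesis: khagfefta → khagifefta.
So the correct form is khagifefta, option (D).
(B) gikhafefta is wrong: it has the affixes in the wrong order.
(C) ugifefta is wrong: it uses class II instead of class I for noun class.
(A) khagfefta is wrong: it fails to apply the sound rule(s).

D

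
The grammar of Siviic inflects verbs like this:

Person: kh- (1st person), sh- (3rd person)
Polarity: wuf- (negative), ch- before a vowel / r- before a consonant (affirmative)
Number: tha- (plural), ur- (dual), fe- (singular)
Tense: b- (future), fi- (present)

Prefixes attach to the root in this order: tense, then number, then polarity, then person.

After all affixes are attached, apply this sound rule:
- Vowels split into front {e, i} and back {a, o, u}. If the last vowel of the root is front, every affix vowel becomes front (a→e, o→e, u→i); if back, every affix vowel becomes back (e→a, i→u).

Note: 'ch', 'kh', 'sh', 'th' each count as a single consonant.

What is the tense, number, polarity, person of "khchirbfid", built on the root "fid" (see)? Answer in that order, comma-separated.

future, dual, affirmative, 1st person

Segment: kh-ch-ur-b-fid.
tense: b- → future.
number: ur- → dual.
polarity: ch/r- → affirmative.
person: kh- → 1st person.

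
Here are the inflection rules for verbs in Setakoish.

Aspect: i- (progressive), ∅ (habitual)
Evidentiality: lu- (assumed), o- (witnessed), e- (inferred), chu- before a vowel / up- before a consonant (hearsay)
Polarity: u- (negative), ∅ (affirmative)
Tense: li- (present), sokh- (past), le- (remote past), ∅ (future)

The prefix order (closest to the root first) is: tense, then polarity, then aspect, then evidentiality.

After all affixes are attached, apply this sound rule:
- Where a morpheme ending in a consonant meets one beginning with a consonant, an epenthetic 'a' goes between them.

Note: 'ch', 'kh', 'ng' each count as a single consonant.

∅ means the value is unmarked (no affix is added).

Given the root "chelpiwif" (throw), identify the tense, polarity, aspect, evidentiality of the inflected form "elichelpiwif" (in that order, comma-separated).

Segment: e-li-chelpiwif.
tense: li- → present.
polarity: ∅ → affirmative.
aspect: ∅ → habitual.
evidentiality: e- → inferred.

present, affirmative, habitual, inferred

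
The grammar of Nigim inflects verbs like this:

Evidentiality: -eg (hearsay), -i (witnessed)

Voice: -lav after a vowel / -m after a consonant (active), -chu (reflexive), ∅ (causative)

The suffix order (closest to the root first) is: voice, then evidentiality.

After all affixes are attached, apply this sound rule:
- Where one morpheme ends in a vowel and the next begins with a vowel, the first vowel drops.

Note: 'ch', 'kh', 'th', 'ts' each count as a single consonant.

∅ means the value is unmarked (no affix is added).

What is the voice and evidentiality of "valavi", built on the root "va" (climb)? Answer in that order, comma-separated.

Segment: va-lav-i.
voice: -lav/m → active.
evidentiality: -i → witnessed.

active, witnessed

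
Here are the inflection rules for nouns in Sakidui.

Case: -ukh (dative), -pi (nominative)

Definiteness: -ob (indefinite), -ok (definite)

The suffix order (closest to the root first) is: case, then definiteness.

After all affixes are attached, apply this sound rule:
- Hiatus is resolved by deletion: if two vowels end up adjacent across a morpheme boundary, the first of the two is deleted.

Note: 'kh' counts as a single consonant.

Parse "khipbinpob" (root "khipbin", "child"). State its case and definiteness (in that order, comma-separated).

Segment: khipbin-pi-ob.
case: -pi → nominative.
definiteness: -ob → indefinite.

nominative, indefinite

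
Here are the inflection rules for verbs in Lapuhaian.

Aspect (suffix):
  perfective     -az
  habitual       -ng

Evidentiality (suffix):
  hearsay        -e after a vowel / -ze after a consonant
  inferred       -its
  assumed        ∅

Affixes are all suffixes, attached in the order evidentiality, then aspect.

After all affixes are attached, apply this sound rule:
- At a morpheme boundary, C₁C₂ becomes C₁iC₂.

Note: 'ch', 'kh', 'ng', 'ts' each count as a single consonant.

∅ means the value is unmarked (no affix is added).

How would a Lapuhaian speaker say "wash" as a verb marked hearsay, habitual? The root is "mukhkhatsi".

mukhkhatsieng

Attach evidentiality hearsay -e (after vowel 'i') → mukhkhatsie.
Attach aspect habitual -ng → mukhkhatsieng.
Epenthesis: no change.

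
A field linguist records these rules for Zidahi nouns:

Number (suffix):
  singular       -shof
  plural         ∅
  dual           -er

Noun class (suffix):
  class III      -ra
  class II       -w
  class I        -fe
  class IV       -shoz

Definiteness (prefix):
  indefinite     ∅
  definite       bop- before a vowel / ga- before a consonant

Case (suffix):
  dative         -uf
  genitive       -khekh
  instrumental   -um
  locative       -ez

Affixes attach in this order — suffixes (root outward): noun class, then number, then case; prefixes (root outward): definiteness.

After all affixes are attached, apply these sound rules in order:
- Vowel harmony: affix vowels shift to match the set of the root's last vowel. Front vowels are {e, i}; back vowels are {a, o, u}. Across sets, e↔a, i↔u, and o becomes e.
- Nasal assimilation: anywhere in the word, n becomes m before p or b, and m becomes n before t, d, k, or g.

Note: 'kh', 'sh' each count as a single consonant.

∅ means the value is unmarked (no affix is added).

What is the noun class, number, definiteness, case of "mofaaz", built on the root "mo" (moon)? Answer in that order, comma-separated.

class I, plural, indefinite, locative

Segment: mo-fe-ez.
noun class: -fe → class I.
number: ∅ → plural.
definiteness: ∅ → indefinite.
case: -ez → locative.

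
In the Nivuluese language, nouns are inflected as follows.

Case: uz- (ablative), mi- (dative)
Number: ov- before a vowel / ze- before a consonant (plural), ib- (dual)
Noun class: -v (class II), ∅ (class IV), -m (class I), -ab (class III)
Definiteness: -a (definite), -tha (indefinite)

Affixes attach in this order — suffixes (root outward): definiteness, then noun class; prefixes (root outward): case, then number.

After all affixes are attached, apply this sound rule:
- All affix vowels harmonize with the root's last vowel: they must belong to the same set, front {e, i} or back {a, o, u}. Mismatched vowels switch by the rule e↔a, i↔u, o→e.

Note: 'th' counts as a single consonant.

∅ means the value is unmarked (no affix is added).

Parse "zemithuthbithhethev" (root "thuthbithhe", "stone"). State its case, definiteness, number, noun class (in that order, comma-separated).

dative, indefinite, plural, class II

Segment: ze-mi-thuthbithhe-tha-v.
case: mi- → dative.
definiteness: -tha → indefinite.
number: ov/ze- → plural.
noun class: -v → class II.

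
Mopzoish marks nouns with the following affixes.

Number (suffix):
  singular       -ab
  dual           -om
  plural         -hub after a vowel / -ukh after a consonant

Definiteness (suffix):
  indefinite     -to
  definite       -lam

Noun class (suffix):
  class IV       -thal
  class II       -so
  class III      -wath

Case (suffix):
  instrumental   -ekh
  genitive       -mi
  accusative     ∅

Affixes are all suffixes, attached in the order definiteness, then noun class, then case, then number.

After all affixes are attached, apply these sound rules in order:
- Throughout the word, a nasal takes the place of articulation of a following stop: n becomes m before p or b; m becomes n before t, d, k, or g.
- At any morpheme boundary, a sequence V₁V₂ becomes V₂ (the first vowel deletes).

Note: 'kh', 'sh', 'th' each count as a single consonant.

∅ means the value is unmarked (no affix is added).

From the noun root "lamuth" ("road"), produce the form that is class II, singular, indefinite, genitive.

Attach definiteness indefinite -to → lamuthto.
Attach noun class class II -so → lamuthtoso.
Attach case genitive -mi → lamuthtosomi.
Attach number singular -ab → lamuthtosomiab.
Nasal assimilation: no change.
Apply vowel deletion: lamuthtosomiab → lamuthtosomab.

lamuthtosomab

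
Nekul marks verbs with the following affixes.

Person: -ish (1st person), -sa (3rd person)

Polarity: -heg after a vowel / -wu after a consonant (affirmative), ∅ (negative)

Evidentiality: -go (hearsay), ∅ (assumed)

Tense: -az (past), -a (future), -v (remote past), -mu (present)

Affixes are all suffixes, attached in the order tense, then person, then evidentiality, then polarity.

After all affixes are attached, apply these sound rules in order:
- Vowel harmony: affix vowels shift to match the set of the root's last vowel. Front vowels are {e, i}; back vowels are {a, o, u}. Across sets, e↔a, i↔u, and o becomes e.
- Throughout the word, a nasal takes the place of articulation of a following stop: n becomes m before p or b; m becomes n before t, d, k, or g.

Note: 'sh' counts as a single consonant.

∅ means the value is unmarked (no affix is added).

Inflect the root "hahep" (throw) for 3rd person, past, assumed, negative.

hahepezse

Attach tense past -az → hahepaz.
Attach person 3rd person -sa → hahepazsa.
evidentiality = assumed: zero marking, form stays hahepazsa.
polarity = negative: zero marking, form stays hahepazsa.
Apply vowel harmony: hahepazsa → hahepezse.
Nasal assimilation: no change.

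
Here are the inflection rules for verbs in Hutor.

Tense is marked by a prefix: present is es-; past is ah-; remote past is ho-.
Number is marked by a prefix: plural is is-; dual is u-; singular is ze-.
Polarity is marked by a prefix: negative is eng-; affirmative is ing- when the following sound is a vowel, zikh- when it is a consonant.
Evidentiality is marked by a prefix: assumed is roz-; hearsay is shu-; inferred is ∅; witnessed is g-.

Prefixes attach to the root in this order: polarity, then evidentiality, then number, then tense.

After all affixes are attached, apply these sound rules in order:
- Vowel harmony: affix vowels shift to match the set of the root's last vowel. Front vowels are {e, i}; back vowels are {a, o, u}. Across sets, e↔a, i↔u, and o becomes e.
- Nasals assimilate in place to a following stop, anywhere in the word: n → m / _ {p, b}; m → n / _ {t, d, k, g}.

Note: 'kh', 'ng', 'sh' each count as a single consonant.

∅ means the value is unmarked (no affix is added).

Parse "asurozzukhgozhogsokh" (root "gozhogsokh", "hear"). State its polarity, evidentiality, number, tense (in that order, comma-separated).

Segment: es-u-roz-zikh-gozhogsokh.
polarity: ing/zikh- → affirmative.
evidentiality: roz- → assumed.
number: u- → dual.
tense: es- → present.

affirmative, assumed, dual, present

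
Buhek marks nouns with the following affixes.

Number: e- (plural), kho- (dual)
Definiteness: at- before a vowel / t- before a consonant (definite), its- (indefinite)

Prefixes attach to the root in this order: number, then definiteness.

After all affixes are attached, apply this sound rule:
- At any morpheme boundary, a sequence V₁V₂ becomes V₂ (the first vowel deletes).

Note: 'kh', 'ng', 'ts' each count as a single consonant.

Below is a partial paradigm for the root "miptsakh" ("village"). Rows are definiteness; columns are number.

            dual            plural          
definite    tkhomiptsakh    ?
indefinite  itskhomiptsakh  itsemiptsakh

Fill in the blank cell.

Attach number plural e- → emiptsakh.
Attach definiteness definite at- (before vowel 'e') → atemiptsakh.
Vowel deletion: no change.

atemiptsakh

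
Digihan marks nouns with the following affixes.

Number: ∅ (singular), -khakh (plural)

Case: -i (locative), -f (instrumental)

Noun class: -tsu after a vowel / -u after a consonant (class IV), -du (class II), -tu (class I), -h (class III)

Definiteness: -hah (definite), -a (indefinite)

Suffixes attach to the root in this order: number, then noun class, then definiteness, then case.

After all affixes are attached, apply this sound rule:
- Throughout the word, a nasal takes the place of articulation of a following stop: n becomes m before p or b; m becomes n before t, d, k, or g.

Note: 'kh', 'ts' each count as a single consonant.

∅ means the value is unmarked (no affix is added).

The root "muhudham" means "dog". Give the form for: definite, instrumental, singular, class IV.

number = singular: zero marking, form stays muhudham.
Attach noun class class IV -u (after consonant 'm') → muhudhamu.
Attach definiteness definite -hah → muhudhamuhah.
Attach case instrumental -f → muhudhamuhahf.
Nasal assimilation: no change.

muhudhamuhahf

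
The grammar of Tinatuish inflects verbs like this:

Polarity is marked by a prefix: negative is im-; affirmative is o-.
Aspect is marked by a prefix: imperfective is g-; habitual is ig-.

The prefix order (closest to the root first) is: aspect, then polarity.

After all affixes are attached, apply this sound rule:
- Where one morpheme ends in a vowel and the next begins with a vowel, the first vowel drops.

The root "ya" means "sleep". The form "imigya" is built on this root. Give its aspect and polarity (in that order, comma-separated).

Segment: im-ig-ya.
aspect: ig- → habitual.
polarity: im- → negative.

habitual, negative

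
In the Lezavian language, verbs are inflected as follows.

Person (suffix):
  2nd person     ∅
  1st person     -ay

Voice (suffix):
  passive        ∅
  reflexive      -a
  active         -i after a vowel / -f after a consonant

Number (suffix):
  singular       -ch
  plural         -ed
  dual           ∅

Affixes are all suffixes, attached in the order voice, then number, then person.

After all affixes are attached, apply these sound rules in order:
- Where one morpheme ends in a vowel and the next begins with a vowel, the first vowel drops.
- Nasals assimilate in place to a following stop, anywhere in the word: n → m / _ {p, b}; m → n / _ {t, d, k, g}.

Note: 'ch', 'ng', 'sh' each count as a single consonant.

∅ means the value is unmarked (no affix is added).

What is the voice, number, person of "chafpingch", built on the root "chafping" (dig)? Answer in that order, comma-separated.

passive, singular, 2nd person

Segment: chafping-ch.
voice: ∅ → passive.
number: -ch → singular.
person: ∅ → 2nd person.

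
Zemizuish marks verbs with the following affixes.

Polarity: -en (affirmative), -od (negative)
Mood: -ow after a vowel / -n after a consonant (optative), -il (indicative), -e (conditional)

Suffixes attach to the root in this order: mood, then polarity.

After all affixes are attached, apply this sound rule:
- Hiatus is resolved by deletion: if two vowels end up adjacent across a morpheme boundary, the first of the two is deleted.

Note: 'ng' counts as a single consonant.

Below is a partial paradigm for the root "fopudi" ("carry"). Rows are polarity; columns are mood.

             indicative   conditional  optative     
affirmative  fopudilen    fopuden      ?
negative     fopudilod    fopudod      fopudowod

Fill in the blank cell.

fopudowen

Attach mood optative -ow (after vowel 'i') → fopudiow.
Attach polarity affirmative -en → fopudiowen.
Apply vowel deletion: fopudiowen → fopudowen.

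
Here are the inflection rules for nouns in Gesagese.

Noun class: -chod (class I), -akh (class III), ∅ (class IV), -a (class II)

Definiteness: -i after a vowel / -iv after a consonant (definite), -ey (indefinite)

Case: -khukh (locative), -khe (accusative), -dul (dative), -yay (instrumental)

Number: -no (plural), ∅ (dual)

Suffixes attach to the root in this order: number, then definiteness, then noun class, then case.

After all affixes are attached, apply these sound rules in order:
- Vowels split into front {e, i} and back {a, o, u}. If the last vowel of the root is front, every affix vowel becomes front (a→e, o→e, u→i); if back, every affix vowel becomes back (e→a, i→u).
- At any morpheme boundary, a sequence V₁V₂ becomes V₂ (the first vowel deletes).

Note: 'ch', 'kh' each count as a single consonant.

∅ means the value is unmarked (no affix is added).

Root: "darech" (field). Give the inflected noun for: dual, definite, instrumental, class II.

number = dual: zero marking, form stays darech.
Attach definiteness definite -iv (after consonant 'ch') → darechiv.
Attach noun class class II -a → darechiva.
Attach case instrumental -yay → darechivayay.
Apply vowel harmony: darechivayay → darechiveyey.
Vowel deletion: no change.

darechiveyey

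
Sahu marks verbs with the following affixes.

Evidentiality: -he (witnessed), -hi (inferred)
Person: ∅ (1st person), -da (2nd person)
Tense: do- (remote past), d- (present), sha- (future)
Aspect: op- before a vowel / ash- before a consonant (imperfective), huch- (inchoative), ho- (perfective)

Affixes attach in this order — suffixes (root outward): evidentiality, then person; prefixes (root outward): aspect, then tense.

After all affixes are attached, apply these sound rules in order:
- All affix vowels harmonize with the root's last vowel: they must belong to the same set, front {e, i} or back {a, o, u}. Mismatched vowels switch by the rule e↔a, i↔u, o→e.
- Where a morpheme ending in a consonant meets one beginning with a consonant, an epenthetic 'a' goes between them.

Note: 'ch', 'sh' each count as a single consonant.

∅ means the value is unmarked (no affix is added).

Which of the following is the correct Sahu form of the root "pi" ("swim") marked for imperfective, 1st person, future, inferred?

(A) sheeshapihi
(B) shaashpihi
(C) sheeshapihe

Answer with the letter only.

Attach aspect imperfective ash- (before consonant 'p') → ashpi.
Attach tense future sha- → shaashpi.
Attach evidentiality inferred -hi → shaashpihi.
person = 1st person: zero marking, form stays shaashpihi.
Apply vowel harmony: shaashpihi → sheeshpihi.
Apply epenthesis: sheeshpihi → sheeshapihi.
So the correct form is sheeshapihi, option (A).
(B) shaashpihi is wrong: it fails to apply the sound rule(s).
(C) sheeshapihe is wrong: it uses witnessed instead of inferred for evidentiality.

A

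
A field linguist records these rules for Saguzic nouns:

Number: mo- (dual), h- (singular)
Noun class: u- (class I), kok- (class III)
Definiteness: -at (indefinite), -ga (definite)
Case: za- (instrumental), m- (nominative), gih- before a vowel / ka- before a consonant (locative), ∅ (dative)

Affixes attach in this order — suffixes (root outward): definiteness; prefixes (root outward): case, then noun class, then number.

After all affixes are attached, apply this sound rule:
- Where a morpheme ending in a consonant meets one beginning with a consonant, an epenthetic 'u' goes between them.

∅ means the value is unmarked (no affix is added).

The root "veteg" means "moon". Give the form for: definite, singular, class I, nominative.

humuveteguga

Attach definiteness definite -ga → vetegga.
Attach case nominative m- → mvetegga.
Attach noun class class I u- → umvetegga.
Attach number singular h- → humvetegga.
Apply epenthesis: humvetegga → humuveteguga.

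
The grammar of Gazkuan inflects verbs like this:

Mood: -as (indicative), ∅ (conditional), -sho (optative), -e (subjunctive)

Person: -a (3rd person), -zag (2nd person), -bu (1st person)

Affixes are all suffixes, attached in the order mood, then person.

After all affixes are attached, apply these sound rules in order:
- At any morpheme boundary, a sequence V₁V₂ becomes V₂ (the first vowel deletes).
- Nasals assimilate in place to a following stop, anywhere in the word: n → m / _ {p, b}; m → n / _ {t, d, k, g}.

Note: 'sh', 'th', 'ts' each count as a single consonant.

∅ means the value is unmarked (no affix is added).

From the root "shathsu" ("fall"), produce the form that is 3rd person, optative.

shathsusha

Attach mood optative -sho → shathsusho.
Attach person 3rd person -a → shathsushoa.
Apply vowel deletion: shathsushoa → shathsusha.
Nasal assimilation: no change.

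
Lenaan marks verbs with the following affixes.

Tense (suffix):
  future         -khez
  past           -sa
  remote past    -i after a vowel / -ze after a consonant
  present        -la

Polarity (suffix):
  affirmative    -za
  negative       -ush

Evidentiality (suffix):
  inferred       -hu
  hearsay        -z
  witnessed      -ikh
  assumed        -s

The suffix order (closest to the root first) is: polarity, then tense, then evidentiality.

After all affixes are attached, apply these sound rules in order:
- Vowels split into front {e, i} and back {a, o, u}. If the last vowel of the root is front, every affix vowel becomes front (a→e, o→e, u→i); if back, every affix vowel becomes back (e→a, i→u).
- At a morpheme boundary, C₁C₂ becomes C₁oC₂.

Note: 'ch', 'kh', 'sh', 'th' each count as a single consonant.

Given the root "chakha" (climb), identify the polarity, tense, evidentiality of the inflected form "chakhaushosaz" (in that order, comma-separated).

Segment: chakha-ush-sa-z.
polarity: -ush → negative.
tense: -sa → past.
evidentiality: -z → hearsay.

negative, past, hearsay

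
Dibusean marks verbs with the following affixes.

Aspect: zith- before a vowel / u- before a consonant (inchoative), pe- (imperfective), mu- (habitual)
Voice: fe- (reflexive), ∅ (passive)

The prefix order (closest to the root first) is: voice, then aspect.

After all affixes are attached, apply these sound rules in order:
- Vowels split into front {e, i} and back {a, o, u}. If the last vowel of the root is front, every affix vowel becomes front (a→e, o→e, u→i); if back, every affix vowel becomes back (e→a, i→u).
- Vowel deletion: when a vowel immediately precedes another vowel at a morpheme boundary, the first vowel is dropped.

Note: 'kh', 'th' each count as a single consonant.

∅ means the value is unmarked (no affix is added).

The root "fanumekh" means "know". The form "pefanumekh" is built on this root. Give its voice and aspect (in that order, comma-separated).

passive, imperfective

Segment: pe-fanumekh.
voice: ∅ → passive.
aspect: pe- → imperfective.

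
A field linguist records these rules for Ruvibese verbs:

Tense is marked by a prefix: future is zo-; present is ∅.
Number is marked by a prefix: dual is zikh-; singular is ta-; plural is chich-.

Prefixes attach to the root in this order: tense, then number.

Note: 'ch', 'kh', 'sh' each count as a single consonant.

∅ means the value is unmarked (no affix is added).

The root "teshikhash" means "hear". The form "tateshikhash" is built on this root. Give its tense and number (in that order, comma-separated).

present, singular

Segment: ta-teshikhash.
tense: ∅ → present.
number: ta- → singular.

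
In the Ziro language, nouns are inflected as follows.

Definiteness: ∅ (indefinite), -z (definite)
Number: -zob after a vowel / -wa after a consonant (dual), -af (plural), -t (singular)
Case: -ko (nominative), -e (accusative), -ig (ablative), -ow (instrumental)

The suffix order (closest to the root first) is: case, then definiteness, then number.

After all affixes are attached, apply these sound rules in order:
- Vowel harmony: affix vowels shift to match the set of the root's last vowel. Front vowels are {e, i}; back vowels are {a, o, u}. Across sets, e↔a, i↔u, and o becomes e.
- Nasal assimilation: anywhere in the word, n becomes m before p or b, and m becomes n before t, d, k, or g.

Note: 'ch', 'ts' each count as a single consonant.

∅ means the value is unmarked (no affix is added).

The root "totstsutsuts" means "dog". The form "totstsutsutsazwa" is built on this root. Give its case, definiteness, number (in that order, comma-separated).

Segment: totstsutsuts-e-z-wa.
case: -e → accusative.
definiteness: -z → definite.
number: -zob/wa → dual.

accusative, definite, dual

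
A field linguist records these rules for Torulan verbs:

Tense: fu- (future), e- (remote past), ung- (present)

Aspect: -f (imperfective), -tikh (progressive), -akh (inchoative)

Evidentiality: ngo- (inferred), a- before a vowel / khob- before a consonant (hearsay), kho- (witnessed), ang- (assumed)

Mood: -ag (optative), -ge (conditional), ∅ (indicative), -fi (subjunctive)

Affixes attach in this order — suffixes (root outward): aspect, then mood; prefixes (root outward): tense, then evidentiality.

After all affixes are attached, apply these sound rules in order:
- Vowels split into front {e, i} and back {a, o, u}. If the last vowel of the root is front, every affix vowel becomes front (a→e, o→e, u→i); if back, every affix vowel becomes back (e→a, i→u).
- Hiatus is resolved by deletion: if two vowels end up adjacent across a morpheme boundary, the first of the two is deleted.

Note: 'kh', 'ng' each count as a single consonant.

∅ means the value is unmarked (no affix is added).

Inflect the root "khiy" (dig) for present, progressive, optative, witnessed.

khingkhiytikheg

Attach aspect progressive -tikh → khiytikh.
Attach tense present ung- → ungkhiytikh.
Attach evidentiality witnessed kho- → khoungkhiytikh.
Attach mood optative -ag → khoungkhiytikhag.
Apply vowel harmony: khoungkhiytikhag → kheingkhiytikheg.
Apply vowel deletion: kheingkhiytikheg → khingkhiytikheg.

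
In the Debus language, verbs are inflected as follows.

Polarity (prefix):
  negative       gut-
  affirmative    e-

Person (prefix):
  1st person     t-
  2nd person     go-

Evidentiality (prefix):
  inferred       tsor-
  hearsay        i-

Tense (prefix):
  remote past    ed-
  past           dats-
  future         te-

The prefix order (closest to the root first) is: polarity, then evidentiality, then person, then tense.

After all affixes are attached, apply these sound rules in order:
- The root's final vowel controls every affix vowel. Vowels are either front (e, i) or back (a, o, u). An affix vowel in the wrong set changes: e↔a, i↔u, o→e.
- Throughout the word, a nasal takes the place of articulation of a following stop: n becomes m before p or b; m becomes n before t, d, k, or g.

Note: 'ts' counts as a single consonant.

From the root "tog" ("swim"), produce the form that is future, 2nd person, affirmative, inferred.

Attach polarity affirmative e- → etog.
Attach evidentiality inferred tsor- → tsoretog.
Attach person 2nd person go- → gotsoretog.
Attach tense future te- → tegotsoretog.
Apply vowel harmony: tegotsoretog → tagotsoratog.
Nasal assimilation: no change.

tagotsoratog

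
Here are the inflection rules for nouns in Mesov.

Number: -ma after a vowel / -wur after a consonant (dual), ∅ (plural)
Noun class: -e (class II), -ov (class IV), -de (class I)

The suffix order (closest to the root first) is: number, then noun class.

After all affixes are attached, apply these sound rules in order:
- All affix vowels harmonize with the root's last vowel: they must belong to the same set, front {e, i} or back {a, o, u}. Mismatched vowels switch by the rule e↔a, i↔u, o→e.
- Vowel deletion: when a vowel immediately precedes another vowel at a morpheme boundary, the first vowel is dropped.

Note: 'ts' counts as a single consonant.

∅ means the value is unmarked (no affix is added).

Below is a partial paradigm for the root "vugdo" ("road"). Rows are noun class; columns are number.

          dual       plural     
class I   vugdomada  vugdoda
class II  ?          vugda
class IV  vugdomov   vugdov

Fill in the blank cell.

vugdoma

Attach number dual -ma (after vowel 'o') → vugdoma.
Attach noun class class II -e → vugdomae.
Apply vowel harmony: vugdomae → vugdomaa.
Apply vowel deletion: vugdomaa → vugdoma.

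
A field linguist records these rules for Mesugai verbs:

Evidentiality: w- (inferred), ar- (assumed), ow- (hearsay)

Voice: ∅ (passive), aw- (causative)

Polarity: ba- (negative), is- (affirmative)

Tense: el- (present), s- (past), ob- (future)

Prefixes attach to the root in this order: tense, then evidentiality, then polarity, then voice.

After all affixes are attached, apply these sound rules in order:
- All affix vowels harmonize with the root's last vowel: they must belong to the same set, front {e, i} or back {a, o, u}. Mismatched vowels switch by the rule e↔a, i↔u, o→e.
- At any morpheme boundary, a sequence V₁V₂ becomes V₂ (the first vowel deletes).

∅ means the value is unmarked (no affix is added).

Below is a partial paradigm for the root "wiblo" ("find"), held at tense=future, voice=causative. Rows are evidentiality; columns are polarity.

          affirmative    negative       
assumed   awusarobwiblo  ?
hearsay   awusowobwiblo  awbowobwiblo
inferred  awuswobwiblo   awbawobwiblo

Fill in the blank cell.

awbarobwiblo

Attach tense future ob- → obwiblo.
Attach evidentiality assumed ar- → arobwiblo.
Attach polarity negative ba- → baarobwiblo.
Attach voice causative aw- → awbaarobwiblo.
Vowel harmony: no change.
Apply vowel deletion: awbaarobwiblo → awbarobwiblo.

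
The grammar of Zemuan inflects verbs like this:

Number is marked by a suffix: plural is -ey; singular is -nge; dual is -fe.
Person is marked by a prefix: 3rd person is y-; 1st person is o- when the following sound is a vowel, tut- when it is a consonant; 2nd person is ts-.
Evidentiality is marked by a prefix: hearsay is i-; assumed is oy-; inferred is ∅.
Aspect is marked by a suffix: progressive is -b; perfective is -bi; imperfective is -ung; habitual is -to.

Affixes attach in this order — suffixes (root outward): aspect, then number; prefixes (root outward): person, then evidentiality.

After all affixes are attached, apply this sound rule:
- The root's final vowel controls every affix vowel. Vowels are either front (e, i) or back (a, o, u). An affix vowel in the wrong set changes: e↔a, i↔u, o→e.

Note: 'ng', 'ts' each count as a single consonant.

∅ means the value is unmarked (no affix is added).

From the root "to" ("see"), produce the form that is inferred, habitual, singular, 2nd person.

tstotonga

Attach aspect habitual -to → toto.
Attach number singular -nge → totonge.
Attach person 2nd person ts- → tstotonge.
evidentiality = inferred: zero marking, form stays tstotonge.
Apply vowel harmony: tstotonge → tstotonga.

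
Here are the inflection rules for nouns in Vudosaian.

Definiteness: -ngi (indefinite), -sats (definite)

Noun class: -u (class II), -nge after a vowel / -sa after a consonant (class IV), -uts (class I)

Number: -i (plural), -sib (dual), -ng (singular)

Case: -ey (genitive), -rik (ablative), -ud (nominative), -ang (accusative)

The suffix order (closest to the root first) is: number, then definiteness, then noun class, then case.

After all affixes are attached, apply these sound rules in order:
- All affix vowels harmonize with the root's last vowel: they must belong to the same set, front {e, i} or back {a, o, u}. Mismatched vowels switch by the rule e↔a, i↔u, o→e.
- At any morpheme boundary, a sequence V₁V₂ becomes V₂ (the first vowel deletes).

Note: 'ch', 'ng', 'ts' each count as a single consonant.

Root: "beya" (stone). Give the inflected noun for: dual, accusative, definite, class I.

beyasubsatsutsang

Attach number dual -sib → beyasib.
Attach definiteness definite -sats → beyasibsats.
Attach noun class class I -uts → beyasibsatsuts.
Attach case accusative -ang → beyasibsatsutsang.
Apply vowel harmony: beyasibsatsutsang → beyasubsatsutsang.
Vowel deletion: no change.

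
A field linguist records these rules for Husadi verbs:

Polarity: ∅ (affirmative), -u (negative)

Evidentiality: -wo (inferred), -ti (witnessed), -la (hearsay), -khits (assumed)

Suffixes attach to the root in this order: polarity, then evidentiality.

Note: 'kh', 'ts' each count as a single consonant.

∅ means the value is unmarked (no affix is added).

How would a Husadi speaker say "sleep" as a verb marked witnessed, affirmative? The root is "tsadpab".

polarity = affirmative: zero marking, form stays tsadpab.
Attach evidentiality witnessed -ti → tsadpabti.

tsadpabti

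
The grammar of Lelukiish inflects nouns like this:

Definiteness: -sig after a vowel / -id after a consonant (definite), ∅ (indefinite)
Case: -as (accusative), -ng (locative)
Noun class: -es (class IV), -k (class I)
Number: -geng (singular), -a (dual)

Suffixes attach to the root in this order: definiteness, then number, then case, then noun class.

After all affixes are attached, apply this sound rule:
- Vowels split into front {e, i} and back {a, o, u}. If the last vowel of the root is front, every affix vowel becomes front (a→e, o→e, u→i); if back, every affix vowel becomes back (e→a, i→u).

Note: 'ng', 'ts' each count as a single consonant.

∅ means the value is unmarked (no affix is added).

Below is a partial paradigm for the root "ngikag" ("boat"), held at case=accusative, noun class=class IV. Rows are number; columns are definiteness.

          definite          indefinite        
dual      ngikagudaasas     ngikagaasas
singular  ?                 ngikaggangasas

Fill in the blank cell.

Attach definiteness definite -id (after consonant 'g') → ngikagid.
Attach number singular -geng → ngikagidgeng.
Attach case accusative -as → ngikagidgengas.
Attach noun class class IV -es → ngikagidgengases.
Apply vowel harmony: ngikagidgengases → ngikagudgangasas.

ngikagudgangasas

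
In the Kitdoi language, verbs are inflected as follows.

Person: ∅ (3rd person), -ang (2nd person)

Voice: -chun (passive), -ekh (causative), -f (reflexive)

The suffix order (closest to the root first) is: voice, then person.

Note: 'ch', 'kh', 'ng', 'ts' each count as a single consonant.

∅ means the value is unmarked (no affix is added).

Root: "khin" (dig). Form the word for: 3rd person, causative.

Attach voice causative -ekh → khinekh.
person = 3rd person: zero marking, form stays khinekh.

khinekh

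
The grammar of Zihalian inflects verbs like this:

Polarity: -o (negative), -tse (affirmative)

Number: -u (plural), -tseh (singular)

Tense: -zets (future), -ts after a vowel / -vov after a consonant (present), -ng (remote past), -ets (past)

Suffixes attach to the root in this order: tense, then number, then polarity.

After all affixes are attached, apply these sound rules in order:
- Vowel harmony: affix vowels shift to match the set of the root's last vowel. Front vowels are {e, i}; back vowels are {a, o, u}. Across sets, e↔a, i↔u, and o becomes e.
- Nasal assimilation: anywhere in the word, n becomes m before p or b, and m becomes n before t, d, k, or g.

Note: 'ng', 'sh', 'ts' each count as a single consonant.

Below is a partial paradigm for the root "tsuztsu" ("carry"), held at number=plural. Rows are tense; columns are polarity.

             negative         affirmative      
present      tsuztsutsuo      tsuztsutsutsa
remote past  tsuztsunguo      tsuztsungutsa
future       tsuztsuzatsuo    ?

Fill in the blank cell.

tsuztsuzatsutsa

Attach tense future -zets → tsuztsuzets.
Attach number plural -u → tsuztsuzetsu.
Attach polarity affirmative -tse → tsuztsuzetsutse.
Apply vowel harmony: tsuztsuzetsutse → tsuztsuzatsutsa.
Nasal assimilation: no change.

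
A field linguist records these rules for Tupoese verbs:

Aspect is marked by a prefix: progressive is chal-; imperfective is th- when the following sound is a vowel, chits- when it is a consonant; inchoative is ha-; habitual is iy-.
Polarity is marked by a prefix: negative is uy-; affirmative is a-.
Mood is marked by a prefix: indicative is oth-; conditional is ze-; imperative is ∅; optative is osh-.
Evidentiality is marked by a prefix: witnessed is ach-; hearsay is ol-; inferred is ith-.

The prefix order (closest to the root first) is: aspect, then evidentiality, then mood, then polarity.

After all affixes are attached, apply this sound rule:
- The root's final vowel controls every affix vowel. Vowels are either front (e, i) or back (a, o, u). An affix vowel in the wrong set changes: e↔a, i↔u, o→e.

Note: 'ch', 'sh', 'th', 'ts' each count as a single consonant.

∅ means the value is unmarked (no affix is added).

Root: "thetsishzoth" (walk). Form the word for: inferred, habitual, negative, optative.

Attach aspect habitual iy- → iythetsishzoth.
Attach evidentiality inferred ith- → ithiythetsishzoth.
Attach mood optative osh- → oshithiythetsishzoth.
Attach polarity negative uy- → uyoshithiythetsishzoth.
Apply vowel harmony: uyoshithiythetsishzoth → uyoshuthuythetsishzoth.

uyoshuthuythetsishzoth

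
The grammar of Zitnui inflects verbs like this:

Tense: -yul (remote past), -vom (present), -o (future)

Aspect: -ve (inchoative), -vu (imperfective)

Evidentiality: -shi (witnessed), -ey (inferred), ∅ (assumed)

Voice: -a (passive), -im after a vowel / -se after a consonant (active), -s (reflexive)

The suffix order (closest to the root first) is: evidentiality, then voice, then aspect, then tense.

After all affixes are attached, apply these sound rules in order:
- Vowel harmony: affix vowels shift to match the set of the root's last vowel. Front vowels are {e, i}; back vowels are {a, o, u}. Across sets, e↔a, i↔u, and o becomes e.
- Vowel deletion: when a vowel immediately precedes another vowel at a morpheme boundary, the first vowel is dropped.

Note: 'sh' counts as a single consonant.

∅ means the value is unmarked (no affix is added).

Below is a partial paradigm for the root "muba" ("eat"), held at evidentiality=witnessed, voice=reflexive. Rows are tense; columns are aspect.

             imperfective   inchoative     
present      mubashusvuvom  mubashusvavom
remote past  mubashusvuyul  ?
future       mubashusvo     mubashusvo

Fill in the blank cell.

Attach evidentiality witnessed -shi → mubashi.
Attach voice reflexive -s → mubashis.
Attach aspect inchoative -ve → mubashisve.
Attach tense remote past -yul → mubashisveyul.
Apply vowel harmony: mubashisveyul → mubashusvayul.
Vowel deletion: no change.

mubashusvayul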